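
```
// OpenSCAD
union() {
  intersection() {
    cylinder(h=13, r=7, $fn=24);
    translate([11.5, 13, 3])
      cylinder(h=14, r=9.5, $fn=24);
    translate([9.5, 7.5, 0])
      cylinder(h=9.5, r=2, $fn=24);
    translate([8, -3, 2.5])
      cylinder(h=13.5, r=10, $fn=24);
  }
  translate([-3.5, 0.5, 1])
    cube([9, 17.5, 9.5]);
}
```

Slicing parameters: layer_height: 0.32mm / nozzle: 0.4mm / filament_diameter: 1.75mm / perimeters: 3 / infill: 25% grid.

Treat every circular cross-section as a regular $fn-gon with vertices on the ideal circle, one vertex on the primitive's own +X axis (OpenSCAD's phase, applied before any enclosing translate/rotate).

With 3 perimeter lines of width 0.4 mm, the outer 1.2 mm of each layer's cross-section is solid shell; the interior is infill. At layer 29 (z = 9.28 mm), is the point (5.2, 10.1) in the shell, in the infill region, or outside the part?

shell

At z = 9.28 mm: the r=7 cylinder contributes a regular 24-gon of circumradius 7; the cylinder at (11.5, 13): section is a regular 24-gon, circumradius r=9.5; the cylinder at (9.5, 7.5): section is a regular 24-gon, circumradius r=2; the r=10 cylinder at (8, -3) gives a regular 24-gon of circumradius 10 (constant along its height); Keeping only the common overlap: the r=9.5 cylinder at (11.5, 13) does not overlap the r=7 cylinder (empty); the r=2 cylinder at (9.5, 7.5) does not overlap the running intersection (empty); the r=10 cylinder at (8, -3) does not overlap the running intersection (empty) — nothing remains; the cube at (-3.5, 0.5) (footprint 9×17.5) is included at this height; Merging all regions: only the 9×17.5 cube at (-3.5, 0.5) is present, so the union is just that shape — 1 connected region. Overall, the cross-section is a single solid region. The nearest boundary edge runs (5.50, 0.50)→(5.50, 18.00); distance from the point to it = 0.30 mm. The point is inside the cross-section, 0.30 mm from the nearest boundary — within the 1.2 mm shell band (3 × 0.4).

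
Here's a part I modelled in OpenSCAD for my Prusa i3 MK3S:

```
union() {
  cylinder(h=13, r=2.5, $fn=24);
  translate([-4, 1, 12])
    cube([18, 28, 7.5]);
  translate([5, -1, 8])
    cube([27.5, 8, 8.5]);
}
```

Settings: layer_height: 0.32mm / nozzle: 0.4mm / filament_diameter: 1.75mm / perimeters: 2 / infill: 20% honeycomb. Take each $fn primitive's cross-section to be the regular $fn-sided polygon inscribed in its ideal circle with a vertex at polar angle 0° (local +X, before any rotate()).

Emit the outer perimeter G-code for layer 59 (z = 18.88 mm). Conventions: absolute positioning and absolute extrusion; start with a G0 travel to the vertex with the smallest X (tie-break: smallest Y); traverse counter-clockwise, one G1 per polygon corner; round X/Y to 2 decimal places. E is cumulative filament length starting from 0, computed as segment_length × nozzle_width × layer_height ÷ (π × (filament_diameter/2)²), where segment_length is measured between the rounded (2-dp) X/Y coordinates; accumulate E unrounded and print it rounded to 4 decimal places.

At z = 18.88 mm: the cylinder is absent (z outside [0, 13]); the cube at (-4, 1) (footprint 18×28) is included at this height; the cube at (5, -1) is absent (z outside [8, 16.5]); Merging all regions: only the 18×28 cube at (-4, 1) is present, so the union is just that shape — 1 connected region. The outline is a single polygon with 4 vertices. Extrusion per mm of travel: 0.4 × 0.32 / (π × 0.875²) = 0.053216. Accumulating E over each segment gives final E = 4.8959.

G0 X-4.00 Y1.00 Z18.88
G1 X14.00 Y1.00 E0.9579
G1 X14.00 Y29.00 E2.4479
G1 X-4.00 Y29.00 E3.4058
G1 X-4.00 Y1.00 E4.8959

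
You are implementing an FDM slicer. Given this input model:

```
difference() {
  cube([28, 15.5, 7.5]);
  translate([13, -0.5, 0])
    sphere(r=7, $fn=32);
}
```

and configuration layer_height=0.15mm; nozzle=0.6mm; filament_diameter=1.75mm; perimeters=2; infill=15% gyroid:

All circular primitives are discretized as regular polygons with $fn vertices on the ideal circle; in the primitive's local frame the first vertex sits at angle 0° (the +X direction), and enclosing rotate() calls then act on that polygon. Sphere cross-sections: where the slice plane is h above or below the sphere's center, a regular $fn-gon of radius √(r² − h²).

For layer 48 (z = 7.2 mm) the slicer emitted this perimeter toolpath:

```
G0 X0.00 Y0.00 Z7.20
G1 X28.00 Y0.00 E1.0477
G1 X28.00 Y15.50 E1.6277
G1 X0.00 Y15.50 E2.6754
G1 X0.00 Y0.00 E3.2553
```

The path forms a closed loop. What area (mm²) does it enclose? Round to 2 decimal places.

Apply the shoelace formula to the sequence of (X, Y) vertices; enclosed area = 434.00 mm².

434.00 mm²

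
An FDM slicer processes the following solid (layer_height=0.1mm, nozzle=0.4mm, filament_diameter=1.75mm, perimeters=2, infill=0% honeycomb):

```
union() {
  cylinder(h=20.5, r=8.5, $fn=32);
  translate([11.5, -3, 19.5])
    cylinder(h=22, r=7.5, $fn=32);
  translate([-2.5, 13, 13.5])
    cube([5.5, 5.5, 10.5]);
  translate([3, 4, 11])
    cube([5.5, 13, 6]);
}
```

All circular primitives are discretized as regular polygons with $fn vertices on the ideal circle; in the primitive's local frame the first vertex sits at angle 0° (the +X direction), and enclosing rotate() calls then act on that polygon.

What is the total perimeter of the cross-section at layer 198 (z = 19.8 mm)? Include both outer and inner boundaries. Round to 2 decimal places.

At z = 19.8 mm: the cylinder: section is a regular 32-gon, circumradius r=8.5 (perimeter = 2·32·8.500·sin(180°/32) = 53.32 mm); the cylinder at (11.5, -3): section is a regular 32-gon, circumradius r=7.5 (perimeter = 2·32·7.500·sin(180°/32) = 47.05 mm); the cube at (-2.5, 13) (footprint 5.5×5.5) is included at this height (perimeter 22.00 mm); the cube at (3, 4) is not intersected at this z (z outside [11, 17]); Taking the union: the regions partially overlap (shared area 29.55 mm²), so the edge portions inside another operand are dropped and the merged outline is re-measured after clipping — boundary = 99.11 mm. Overall, the cross-section has 2 separate islands. Total boundary length (outer) = 99.11 mm.

99.11 mm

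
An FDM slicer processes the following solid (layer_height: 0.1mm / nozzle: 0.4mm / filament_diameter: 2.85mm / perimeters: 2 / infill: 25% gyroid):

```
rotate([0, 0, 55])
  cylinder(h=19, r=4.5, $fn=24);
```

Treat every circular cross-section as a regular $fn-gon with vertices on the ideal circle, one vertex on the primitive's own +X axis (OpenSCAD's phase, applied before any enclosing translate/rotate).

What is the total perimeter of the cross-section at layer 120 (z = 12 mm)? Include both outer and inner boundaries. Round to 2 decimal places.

At z = 12 mm: the r=4.5 cylinder gives a regular 24-gon of circumradius 4.5 (constant along its height) (perimeter = 2·24·4.500·sin(180°/24) = 28.19 mm); (whole slice rotated 55° about Z — lengths, areas and connectivity unchanged). Overall, the cross-section is a single solid region. Total boundary length (outer) = 28.19 mm.

28.19 mm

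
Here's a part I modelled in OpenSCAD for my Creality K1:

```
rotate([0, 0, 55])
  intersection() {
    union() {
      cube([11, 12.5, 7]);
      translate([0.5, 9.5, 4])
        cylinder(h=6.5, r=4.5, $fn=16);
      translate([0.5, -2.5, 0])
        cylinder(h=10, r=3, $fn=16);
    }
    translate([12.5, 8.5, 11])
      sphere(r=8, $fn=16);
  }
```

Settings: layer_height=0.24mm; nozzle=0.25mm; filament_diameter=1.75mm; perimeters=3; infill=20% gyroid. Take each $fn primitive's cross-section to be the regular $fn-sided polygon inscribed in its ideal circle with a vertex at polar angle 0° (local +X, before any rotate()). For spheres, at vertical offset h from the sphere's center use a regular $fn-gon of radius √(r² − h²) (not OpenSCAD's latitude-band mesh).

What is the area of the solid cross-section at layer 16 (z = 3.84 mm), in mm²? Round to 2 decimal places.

9.24 mm²

At z = 3.84 mm: the 11×12.5 cube contributes its full rectangle (area 137.50 mm²); the cylinder at (0.5, 9.5) is absent (z outside [4, 10.5]); the r=3 cylinder at (0.5, -2.5) gives a regular 16-gon of circumradius 3 (constant along its height) (area = (16/2)·3.000²·sin(360°/16) = 27.55 mm²); Merging all regions: the regions partially overlap — summed areas 165.05 mm² minus the doubly-counted overlap 0.72 mm² gives 164.33 mm² — area = 164.33 mm²; the sphere at (12.5, 8.5): section is a regular 16-gon, circumradius = √(r²−h²) = √(8²−7.16²) = 3.569 (area = (16/2)·3.569²·sin(360°/16) = 38.99 mm²); Keeping only the common overlap: the r=8 sphere at (12.5, 8.5) partially overlaps that combined region; clipping to the common part keeps 9.24 mm² — area = 9.24 mm²; (rotated 55° about Z; rotation is an isometry so areas/perimeters/island counts are preserved). Overall, the cross-section is a single solid region. Net area = 9.24 mm².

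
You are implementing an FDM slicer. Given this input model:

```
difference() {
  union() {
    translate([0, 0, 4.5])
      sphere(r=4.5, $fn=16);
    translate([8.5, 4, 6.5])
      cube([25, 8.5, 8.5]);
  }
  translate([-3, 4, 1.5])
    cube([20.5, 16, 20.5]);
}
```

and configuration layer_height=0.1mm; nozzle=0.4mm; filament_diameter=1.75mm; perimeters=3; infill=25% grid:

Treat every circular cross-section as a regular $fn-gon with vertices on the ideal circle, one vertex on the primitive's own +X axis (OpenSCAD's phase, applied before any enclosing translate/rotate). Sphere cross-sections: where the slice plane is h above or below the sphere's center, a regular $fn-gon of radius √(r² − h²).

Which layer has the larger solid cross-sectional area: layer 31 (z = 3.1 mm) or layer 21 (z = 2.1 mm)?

layer 31 (z = 3.1 mm)

Layer 31 (z = 3.1): the r=4.5 sphere contributes a regular 16-gon of circumradius √(4.5²−1.4²) = 4.277 (area = (16/2)·4.277²·sin(360°/16) = 55.99 mm²); the cube at (8.5, 4) is not intersected at this z (z outside [6.5, 15]); Merging all regions: only the r=4.5 sphere is present, so the union is just that shape — area = 55.99 mm²; the cube at (-3, 4) is present — its section is the full 20.5×16 rectangle (area 328.00 mm²); After the difference (first − rest): starting from that combined region (55.99 mm²), the 20.5×16 cube at (-3, 4) partially overlaps it — only the 0.38 mm² overlap (of its 328.00 mm²) is removed, clipping the outline — area = 55.61 mm². So its area = 55.61 mm². Layer 21 (z = 2.1): the r=4.5 sphere contributes a regular 16-gon of circumradius √(4.5²−2.4²) = 3.807 (area = (16/2)·3.807²·sin(360°/16) = 44.36 mm²); the cube at (8.5, 4) is not intersected at this z (z outside [6.5, 15]); Merging all regions: only the r=4.5 sphere is present, so the union is just that shape — area = 44.36 mm²; the cube at (-3, 4) is present — its section is the full 20.5×16 rectangle (area 328.00 mm²); Subtracting the remaining from the first: starting from that combined region (44.36 mm²), the 20.5×16 cube at (-3, 4) misses the remaining region (no effect) — area = 44.36 mm². So its area = 44.36 mm². Layer 31 is larger (55.61 vs 44.36 mm²).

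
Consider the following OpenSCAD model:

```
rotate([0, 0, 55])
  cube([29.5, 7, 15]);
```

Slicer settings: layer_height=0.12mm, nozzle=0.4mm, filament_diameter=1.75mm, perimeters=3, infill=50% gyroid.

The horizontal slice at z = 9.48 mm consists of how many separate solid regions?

1

At z = 9.48 mm: the cube (footprint 29.5×7) is included at this height; (rotated 55° about Z; rotation is an isometry so areas/perimeters/island counts are preserved). The result has 1 disconnected region.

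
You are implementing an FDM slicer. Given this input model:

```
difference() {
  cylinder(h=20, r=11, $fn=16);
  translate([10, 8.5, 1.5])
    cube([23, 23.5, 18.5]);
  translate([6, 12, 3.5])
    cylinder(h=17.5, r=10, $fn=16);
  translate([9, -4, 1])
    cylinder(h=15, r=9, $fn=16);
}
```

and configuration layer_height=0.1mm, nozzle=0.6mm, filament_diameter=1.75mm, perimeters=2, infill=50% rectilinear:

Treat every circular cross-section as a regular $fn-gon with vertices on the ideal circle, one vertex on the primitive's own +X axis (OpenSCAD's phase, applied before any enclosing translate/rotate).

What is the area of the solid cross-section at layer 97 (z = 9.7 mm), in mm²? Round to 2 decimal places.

At z = 9.7 mm: the r=11 cylinder contributes a regular 16-gon of circumradius 11 (area = (16/2)·11.000²·sin(360°/16) = 370.44 mm²); the cube at (10, 8.5) is present — its section is the full 23×23.5 rectangle (area 540.50 mm²); the r=10 cylinder at (6, 12) contributes a regular 16-gon of circumradius 10 (area = (16/2)·10.000²·sin(360°/16) = 306.15 mm²); the r=9 cylinder at (9, -4) contributes a regular 16-gon of circumradius 9 (area = (16/2)·9.000²·sin(360°/16) = 247.98 mm²); After the difference (first − rest): starting from the r=11 cylinder (370.44 mm²), the 23×23.5 cube at (10, 8.5) misses the remaining region (no effect); the r=10 cylinder at (6, 12) partially overlaps it — only the 80.16 mm² overlap (of its 306.15 mm²) is removed, clipping the outline; the r=9 cylinder at (9, -4) partially overlaps it — only the 105.30 mm² overlap (of its 247.98 mm²) is removed, clipping the outline — area = 184.98 mm². Overall, the cross-section is a single solid region. Net area = 184.98 mm².

184.98 mm²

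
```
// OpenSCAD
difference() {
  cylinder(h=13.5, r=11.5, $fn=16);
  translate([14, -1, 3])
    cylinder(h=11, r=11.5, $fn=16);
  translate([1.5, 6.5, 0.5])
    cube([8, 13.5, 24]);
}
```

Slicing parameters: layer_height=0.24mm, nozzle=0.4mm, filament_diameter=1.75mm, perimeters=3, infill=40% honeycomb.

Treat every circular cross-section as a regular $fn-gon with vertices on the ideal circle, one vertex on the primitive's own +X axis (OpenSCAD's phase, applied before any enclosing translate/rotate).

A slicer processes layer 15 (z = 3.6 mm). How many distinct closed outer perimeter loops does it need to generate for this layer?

At z = 3.6 mm: the cylinder: section is a regular 16-gon, circumradius r=11.5; the r=11.5 cylinder at (14, -1) gives a regular 16-gon of circumradius 11.5 (constant along its height); the 8×13.5 cube at (1.5, 6.5) contributes its full rectangle; Taking the first minus the rest: starting from the r=11.5 cylinder, the r=11.5 cylinder at (14, -1) partially overlaps it — only the 107.96 mm² overlap (of its 404.88 mm²) is removed, clipping the outline; the 8×13.5 cube at (1.5, 6.5) partially overlaps it — only the 20.36 mm² overlap (of its 108.00 mm²) is removed, clipping the outline — 1 connected region. The result has 1 disconnected region.

1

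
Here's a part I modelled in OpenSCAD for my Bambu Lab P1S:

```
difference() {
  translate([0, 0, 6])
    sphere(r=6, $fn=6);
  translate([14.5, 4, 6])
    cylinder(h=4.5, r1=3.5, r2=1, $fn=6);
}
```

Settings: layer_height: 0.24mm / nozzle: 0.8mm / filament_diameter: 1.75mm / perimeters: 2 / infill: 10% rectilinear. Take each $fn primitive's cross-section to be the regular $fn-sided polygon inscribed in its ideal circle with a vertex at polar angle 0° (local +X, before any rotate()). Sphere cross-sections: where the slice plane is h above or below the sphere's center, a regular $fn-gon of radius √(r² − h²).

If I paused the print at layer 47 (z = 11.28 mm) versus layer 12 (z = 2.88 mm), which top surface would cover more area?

Layer 47 (z = 11.28): the sphere: section is a regular 6-gon, circumradius = √(r²−h²) = √(6²−5.28²) = 2.850 (area = (6/2)·2.850²·sin(360°/6) = 21.10 mm²); the cone at (14.5, 4) does not reach this height (z outside [6, 10.5]); After the difference (first − rest): none of the subtracted shapes is present at this height, so the r=6 sphere is unchanged — area = 21.10 mm². So its area = 21.10 mm². Layer 12 (z = 2.88): the sphere: section is a regular 6-gon, circumradius = √(r²−h²) = √(6²−3.12²) = 5.125 (area = (6/2)·5.125²·sin(360°/6) = 68.24 mm²); the cone at (14.5, 4) does not reach this height (z outside [6, 10.5]); Taking the first minus the rest: none of the subtracted shapes is present at this height, so the r=6 sphere is unchanged — area = 68.24 mm². So its area = 68.24 mm². Layer 12 is larger (68.24 vs 21.10 mm²).

layer 12 (z = 2.88 mm)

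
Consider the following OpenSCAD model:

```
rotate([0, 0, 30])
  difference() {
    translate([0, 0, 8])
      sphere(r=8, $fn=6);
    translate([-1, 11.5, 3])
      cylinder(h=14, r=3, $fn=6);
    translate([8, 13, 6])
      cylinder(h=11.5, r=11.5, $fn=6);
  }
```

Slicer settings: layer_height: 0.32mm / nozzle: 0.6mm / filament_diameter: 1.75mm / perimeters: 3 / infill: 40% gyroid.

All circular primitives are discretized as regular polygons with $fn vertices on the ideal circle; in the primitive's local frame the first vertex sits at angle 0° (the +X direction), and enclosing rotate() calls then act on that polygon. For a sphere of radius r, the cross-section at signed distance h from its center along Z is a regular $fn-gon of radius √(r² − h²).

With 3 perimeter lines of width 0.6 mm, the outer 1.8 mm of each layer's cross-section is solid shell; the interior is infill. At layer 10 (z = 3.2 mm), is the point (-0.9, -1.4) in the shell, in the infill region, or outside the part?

At z = 3.2 mm: the sphere: section is a regular 6-gon, circumradius = √(r²−h²) = √(8²−4.8²) = 6.400; the cylinder at (-1, 11.5): section is a regular 6-gon, circumradius r=3; the cylinder at (8, 13) is absent (z outside [6, 17.5]); Taking the first minus the rest: starting from the r=8 sphere, the r=3 cylinder at (-1, 11.5) misses the remaining region (no effect) — 1 connected region; (whole slice rotated 30° about Z — lengths, areas and connectivity unchanged). Overall, the cross-section is a single solid region. Undo the 30° rotation: the query point maps to (-1.479, -0.762) in the un-rotated model frame. The nearest boundary edge runs (-3.20, -5.54)→(-6.40, 0.00); distance from the point to it = 3.88 mm. The point is inside the cross-section and 3.88 mm from the nearest boundary — more than the 1.8 mm shell width (3 × 0.6), so it's in the infill interior.

infill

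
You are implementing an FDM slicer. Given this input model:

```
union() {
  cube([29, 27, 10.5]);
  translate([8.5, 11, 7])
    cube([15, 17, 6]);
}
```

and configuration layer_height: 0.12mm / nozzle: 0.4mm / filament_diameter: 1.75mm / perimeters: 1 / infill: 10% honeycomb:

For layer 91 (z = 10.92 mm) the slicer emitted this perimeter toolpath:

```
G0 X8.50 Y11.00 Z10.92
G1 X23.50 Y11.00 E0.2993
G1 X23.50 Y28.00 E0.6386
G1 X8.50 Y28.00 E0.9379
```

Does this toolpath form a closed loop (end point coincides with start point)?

no

Start point (G0): (8.50, 11.00). End point (last G1): the path does not return to the start — open.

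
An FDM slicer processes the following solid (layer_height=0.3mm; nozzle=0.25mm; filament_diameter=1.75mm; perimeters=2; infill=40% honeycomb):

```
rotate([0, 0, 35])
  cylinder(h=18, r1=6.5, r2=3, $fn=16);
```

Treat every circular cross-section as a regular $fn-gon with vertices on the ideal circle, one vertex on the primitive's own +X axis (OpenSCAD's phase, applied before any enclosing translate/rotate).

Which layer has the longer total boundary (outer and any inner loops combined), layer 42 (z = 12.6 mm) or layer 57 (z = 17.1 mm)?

layer 42 (z = 12.6 mm)

Layer 42 (z = 12.6): the cone (r1=6.5→r2=3) has section circumradius 4.050 here — a regular 16-gon (perimeter = 2·16·4.050·sin(180°/16) = 25.28 mm); (rotated 35° about Z; rotation is an isometry so areas/perimeters/island counts are preserved). So its perimeter = 25.28 mm. Layer 57 (z = 17.1): the cone: at t=0.950 of its height the radius interpolates to r₁+(r₂−r₁)t = 3.175, giving a regular 16-gon of that circumradius (perimeter = 2·16·3.175·sin(180°/16) = 19.82 mm); (whole slice rotated 35° about Z — lengths, areas and connectivity unchanged). So its perimeter = 19.82 mm. Layer 42 is larger (25.28 vs 19.82 mm).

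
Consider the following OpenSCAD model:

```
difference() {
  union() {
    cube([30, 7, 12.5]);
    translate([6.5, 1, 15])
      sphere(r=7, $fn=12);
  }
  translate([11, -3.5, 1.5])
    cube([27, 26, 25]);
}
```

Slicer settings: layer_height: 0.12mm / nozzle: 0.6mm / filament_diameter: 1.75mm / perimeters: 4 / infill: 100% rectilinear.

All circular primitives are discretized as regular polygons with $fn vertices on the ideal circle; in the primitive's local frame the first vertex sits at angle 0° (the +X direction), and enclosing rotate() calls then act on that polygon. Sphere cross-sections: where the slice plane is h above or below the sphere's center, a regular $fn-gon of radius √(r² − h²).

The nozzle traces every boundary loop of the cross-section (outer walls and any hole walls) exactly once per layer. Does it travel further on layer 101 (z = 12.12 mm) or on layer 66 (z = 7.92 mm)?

layer 101 (z = 12.12 mm)

Layer 101 (z = 12.12): the cube (footprint 30×7) is included at this height (perimeter 74.00 mm); the sphere at (6.5, 1): section is a regular 12-gon, circumradius = √(r²−h²) = √(7²−2.88²) = 6.380 (perimeter = 2·12·6.380·sin(180°/12) = 39.63 mm); Taking the union: the regions partially overlap (shared area 73.01 mm²), so the edge portions inside another operand are dropped and the merged outline is re-measured after clipping — boundary = 79.62 mm; the 27×26 cube at (11, -3.5) contributes its full rectangle (perimeter 106.00 mm); After the difference (first − rest): starting from the result so far, the 27×26 cube at (11, -3.5) partially overlaps it — only the 136.41 mm² overlap (of its 702.00 mm²) is removed, clipping the outline — boundary = 42.73 mm. So its perimeter = 42.73 mm. Layer 66 (z = 7.92): the cube is present — its section is the full 30×7 rectangle (perimeter 74.00 mm); the sphere at (6.5, 1) is not intersected at this z (|z−center|=7.080 > r=7); Taking the union: only the 30×7 cube is present, so the union is just that shape — boundary = 74.00 mm; the 27×26 cube at (11, -3.5) contributes its full rectangle (perimeter 106.00 mm); After the difference (first − rest): starting from that combined region, the 27×26 cube at (11, -3.5) partially overlaps it — only the 133.00 mm² overlap (of its 702.00 mm²) is removed, clipping the outline — boundary = 36.00 mm. So its perimeter = 36.00 mm. Layer 101 is larger (42.73 vs 36.00 mm).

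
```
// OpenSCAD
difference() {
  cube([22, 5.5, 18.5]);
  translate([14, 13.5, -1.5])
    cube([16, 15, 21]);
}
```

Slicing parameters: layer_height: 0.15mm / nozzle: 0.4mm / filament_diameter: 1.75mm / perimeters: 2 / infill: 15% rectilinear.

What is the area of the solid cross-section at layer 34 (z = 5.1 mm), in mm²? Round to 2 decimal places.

At z = 5.1 mm: the cube (footprint 22×5.5) is included at this height (area 121.00 mm²); the cube at (14, 13.5) (footprint 16×15) is included at this height (area 240.00 mm²); After the difference (first − rest): starting from the 22×5.5 cube (121.00 mm²), the 16×15 cube at (14, 13.5) misses the remaining region (no effect) — area = 121.00 mm². Overall, the cross-section is a single solid region. Net area = 121.00 mm².

121.00 mm²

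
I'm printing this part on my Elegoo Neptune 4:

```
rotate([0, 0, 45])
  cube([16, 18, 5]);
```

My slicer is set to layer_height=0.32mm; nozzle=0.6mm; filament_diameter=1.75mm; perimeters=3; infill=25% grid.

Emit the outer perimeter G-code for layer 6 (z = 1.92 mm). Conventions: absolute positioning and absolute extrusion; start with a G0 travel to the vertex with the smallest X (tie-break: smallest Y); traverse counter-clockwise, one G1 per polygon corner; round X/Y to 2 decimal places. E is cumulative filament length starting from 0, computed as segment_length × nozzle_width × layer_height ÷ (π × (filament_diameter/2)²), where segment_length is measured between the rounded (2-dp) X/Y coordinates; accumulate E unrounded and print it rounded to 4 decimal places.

At z = 1.92 mm: the cube is present — its section is the full 16×18 rectangle; (rotated 45° about Z; rotation is an isometry so areas/perimeters/island counts are preserved). The outline is a single polygon with 4 vertices. Extrusion per mm of travel: 0.6 × 0.32 / (π × 0.875²) = 0.079824. Accumulating E over each segment gives final E = 5.4277.

G0 X-12.73 Y12.73 Z1.92
G1 X0.00 Y0.00 E1.4371
G1 X11.31 Y11.31 E2.7138
G1 X-1.41 Y24.04 E4.1504
G1 X-12.73 Y12.73 E5.4277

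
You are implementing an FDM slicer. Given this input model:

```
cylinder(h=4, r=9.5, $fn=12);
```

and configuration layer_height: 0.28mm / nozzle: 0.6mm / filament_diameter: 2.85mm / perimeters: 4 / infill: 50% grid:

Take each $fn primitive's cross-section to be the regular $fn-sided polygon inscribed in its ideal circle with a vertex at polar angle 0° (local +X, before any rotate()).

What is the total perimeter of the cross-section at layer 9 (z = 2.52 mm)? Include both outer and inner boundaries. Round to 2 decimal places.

59.01 mm

At z = 2.52 mm: the r=9.5 cylinder contributes a regular 12-gon of circumradius 9.5 (perimeter = 2·12·9.500·sin(180°/12) = 59.01 mm). Overall, the cross-section is a single solid region. Total boundary length (outer) = 59.01 mm.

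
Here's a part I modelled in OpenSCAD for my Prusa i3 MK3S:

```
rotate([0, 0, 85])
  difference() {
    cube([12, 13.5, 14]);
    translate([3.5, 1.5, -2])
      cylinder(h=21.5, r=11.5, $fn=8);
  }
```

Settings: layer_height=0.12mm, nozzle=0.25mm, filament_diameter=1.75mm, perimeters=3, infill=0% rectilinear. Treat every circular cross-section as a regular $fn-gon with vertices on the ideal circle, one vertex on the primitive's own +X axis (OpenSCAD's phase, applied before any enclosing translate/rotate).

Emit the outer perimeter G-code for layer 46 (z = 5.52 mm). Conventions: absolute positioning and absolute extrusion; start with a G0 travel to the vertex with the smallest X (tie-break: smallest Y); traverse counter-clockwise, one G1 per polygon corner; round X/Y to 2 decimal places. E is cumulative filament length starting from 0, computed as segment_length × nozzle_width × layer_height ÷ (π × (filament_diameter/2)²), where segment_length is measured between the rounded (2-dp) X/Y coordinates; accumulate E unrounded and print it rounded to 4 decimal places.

At z = 5.52 mm: the cube (footprint 12×13.5) is included at this height; the cylinder at (3.5, 1.5): section is a regular 8-gon, circumradius r=11.5; Taking the first minus the rest: starting from the 12×13.5 cube, the r=11.5 cylinder at (3.5, 1.5) partially overlaps it — only the 138.36 mm² overlap (of its 374.06 mm²) is removed, clipping the outline — 1 connected region; (whole slice rotated 85° about Z — lengths, areas and connectivity unchanged). The outline is a single polygon with 6 vertices. Extrusion per mm of travel: 0.25 × 0.12 / (π × 0.875²) = 0.012473. Accumulating E over each segment gives final E = 0.4023.

G0 X-13.45 Y1.18 Z5.52
G1 X-11.51 Y1.01 E0.0243
G1 X-12.65 Y4.62 E0.0715
G1 X-8.58 Y12.43 E0.1814
G1 X-7.66 Y12.72 E0.1934
G1 X-12.40 Y13.13 E0.2527
G1 X-13.45 Y1.18 E0.4023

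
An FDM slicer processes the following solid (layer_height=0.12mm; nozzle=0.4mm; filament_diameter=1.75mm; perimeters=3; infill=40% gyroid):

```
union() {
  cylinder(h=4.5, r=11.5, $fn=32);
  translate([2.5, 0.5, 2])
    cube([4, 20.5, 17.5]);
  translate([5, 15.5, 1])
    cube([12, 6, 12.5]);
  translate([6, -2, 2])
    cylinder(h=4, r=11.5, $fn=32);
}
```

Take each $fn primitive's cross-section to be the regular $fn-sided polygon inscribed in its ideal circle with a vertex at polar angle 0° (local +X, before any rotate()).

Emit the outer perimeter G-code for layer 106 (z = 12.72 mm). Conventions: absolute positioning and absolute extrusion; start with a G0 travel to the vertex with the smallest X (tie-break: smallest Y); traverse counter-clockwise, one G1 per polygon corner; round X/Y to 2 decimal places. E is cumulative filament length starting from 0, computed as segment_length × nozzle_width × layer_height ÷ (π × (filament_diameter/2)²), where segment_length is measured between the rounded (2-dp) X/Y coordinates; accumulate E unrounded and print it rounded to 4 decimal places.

G0 X2.50 Y0.50 Z12.72
G1 X6.50 Y0.50 E0.0798
G1 X6.50 Y15.50 E0.3792
G1 X17.00 Y15.50 E0.5887
G1 X17.00 Y21.50 E0.7084
G1 X5.00 Y21.50 E0.9479
G1 X5.00 Y21.00 E0.9579
G1 X2.50 Y21.00 E1.0078
G1 X2.50 Y0.50 E1.4169

At z = 12.72 mm: the cylinder is not intersected at this z (z outside [0, 4.5]); the 4×20.5 cube at (2.5, 0.5) contributes its full rectangle; the 12×6 cube at (5, 15.5) contributes its full rectangle; the cylinder at (6, -2) does not reach this height (z outside [2, 6]); Merging all regions: the regions partially overlap (shared area 8.25 mm²), so overlapping operands fuse into one piece — 1 connected region. The outline is a single polygon with 8 vertices. Extrusion per mm of travel: 0.4 × 0.12 / (π × 0.875²) = 0.019956. Accumulating E over each segment gives final E = 1.4169.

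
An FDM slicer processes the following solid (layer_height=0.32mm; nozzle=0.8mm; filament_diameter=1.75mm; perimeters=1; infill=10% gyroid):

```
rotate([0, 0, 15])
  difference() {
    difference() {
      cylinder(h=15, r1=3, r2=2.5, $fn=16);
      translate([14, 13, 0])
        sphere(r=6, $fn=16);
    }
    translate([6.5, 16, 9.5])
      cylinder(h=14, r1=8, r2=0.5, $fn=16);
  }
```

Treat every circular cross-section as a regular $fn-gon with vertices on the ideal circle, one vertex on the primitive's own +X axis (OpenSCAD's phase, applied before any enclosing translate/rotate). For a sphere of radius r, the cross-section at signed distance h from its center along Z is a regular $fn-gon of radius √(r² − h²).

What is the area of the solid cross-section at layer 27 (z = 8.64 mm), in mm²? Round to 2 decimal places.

22.52 mm²

At z = 8.64 mm: the cone contributes a regular 16-gon of circumradius 2.712 (interpolated between r1=3 and r2=2.5 at t=0.576) (area = (16/2)·2.712²·sin(360°/16) = 22.52 mm²); the sphere at (14, 13) is not intersected at this z (|z−center|=8.640 > r=6); Taking the first minus the rest: none of the subtracted shapes is present at this height, so the cone is unchanged — area = 22.52 mm²; the cone at (6.5, 16) is not intersected at this z (z outside [9.5, 23.5]); After the difference (first − rest): none of the subtracted shapes is present at this height, so that combined region is unchanged — area = 22.52 mm²; (whole slice rotated 15° about Z — lengths, areas and connectivity unchanged). Overall, the cross-section is a single solid region. Net area = 22.52 mm².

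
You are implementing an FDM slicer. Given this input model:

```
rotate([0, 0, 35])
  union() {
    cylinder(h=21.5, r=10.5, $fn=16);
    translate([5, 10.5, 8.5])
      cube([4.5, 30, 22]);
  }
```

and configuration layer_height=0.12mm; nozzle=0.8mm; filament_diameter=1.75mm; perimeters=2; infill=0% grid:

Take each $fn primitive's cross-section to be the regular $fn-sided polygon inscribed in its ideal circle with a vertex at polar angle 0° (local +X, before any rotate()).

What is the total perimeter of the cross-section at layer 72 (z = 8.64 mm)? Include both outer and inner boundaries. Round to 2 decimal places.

134.55 mm

At z = 8.64 mm: the r=10.5 cylinder contributes a regular 16-gon of circumradius 10.5 (perimeter = 2·16·10.500·sin(180°/16) = 65.55 mm); the cube at (5, 10.5) is present — its section is the full 4.5×30 rectangle (perimeter 69.00 mm); Taking the union: the 2 present regions are separate (no shared area or edge), so areas and boundary lengths simply add and each stays a separate island — boundary = 134.55 mm; (whole slice rotated 35° about Z — lengths, areas and connectivity unchanged). Overall, the cross-section has 2 separate islands. Total boundary length (outer) = 134.55 mm.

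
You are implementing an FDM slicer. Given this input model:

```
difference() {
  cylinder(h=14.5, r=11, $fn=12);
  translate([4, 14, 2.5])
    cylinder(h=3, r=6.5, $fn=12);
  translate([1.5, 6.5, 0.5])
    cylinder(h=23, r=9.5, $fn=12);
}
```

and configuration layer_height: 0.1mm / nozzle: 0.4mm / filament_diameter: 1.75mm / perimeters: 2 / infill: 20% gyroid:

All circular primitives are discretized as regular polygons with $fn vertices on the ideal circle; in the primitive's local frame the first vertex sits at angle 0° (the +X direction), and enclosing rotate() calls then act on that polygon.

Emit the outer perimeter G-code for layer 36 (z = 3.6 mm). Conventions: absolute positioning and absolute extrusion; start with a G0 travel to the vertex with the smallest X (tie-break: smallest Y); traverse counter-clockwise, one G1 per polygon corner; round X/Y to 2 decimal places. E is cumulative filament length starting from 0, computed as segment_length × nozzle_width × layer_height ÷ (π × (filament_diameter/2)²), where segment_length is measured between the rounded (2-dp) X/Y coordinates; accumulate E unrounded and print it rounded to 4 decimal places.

G0 X-11.00 Y0.00 Z3.60
G1 X-9.53 Y-5.50 E0.0947
G1 X-5.50 Y-9.53 E0.1895
G1 X0.00 Y-11.00 E0.2841
G1 X5.50 Y-9.53 E0.3788
G1 X9.53 Y-5.50 E0.4736
G1 X11.00 Y0.00 E0.5683
G1 X10.13 Y3.25 E0.6242
G1 X9.73 Y1.75 E0.6500
G1 X6.25 Y-1.73 E0.7319
G1 X1.50 Y-3.00 E0.8136
G1 X-3.25 Y-1.73 E0.8954
G1 X-6.73 Y1.75 E0.9773
G1 X-8.00 Y6.50 E1.0590
G1 X-7.81 Y7.22 E1.0714
G1 X-9.53 Y5.50 E1.1119
G1 X-11.00 Y0.00 E1.2065

At z = 3.6 mm: the r=11 cylinder contributes a regular 12-gon of circumradius 11; the r=6.5 cylinder at (4, 14) gives a regular 12-gon of circumradius 6.5 (constant along its height); the cylinder at (1.5, 6.5): section is a regular 12-gon, circumradius r=9.5; Taking the first minus the rest: starting from the r=11 cylinder, the r=6.5 cylinder at (4, 14) partially overlaps it — only the 14.98 mm² overlap (of its 126.75 mm²) is removed, clipping the outline; the r=9.5 cylinder at (1.5, 6.5) partially overlaps it — only the 167.56 mm² overlap (of its 270.75 mm²) is removed, clipping the outline — 1 connected region. The outline is a single polygon with 16 vertices. Extrusion per mm of travel: 0.4 × 0.1 / (π × 0.875²) = 0.016630. Accumulating E over each segment gives final E = 1.2065.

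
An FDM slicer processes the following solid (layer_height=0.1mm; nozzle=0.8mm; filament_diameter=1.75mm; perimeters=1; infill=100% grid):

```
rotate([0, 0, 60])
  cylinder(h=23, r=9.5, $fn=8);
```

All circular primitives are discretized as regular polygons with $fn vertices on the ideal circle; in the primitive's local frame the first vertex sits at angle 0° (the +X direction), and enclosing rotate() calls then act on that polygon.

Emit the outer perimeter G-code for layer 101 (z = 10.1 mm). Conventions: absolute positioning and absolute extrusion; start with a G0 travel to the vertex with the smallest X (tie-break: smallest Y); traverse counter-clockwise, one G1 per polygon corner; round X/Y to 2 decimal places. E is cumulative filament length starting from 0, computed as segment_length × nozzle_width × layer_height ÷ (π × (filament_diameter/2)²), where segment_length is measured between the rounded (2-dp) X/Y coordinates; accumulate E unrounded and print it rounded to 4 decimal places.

G0 X-9.18 Y-2.46 Z10.10
G1 X-4.75 Y-8.23 E0.2419
G1 X2.46 Y-9.18 E0.4838
G1 X8.23 Y-4.75 E0.7258
G1 X9.18 Y2.46 E0.9677
G1 X4.75 Y8.23 E1.2096
G1 X-2.46 Y9.18 E1.4515
G1 X-8.23 Y4.75 E1.6934
G1 X-9.18 Y-2.46 E1.9353

At z = 10.1 mm: the r=9.5 cylinder contributes a regular 8-gon of circumradius 9.5; (rotated 60° about Z; rotation is an isometry so areas/perimeters/island counts are preserved). The outline is a single polygon with 8 vertices. Extrusion per mm of travel: 0.8 × 0.1 / (π × 0.875²) = 0.033260. Accumulating E over each segment gives final E = 1.9353.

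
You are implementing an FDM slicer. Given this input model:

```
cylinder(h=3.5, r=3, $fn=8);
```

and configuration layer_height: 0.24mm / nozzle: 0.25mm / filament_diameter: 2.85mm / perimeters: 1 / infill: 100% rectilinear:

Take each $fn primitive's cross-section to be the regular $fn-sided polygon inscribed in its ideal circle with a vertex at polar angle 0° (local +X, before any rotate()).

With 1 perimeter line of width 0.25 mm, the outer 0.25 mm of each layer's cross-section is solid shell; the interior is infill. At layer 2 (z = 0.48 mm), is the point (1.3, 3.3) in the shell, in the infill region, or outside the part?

At z = 0.48 mm: the r=3 cylinder contributes a regular 8-gon of circumradius 3. Overall, the cross-section is a single solid region. The nearest boundary edge runs (2.12, 2.12)→(0.00, 3.00); distance from the point to it = 0.77 mm. The point is not inside any of the regions above, so it lies outside the cross-section (0.77 mm from the nearest boundary).

outside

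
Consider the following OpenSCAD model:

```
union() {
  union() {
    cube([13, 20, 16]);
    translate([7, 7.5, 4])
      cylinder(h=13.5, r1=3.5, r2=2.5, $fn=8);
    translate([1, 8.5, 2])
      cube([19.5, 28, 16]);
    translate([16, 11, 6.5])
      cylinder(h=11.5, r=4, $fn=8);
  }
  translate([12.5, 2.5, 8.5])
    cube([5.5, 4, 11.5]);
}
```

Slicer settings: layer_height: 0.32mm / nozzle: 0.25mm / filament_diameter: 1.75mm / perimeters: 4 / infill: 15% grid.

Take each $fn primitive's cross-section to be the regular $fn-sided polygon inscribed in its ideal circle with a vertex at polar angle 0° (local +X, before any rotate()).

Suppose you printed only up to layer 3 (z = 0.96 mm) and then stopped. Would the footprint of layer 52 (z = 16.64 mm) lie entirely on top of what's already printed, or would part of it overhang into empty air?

part overhangs

Compare the two slices. At z = 0.96: the cube (footprint 13×20) is included at this height (area 260.00 mm²); the cone at (7, 7.5) is not intersected at this z (z outside [4, 17.5]); the cube at (1, 8.5) does not reach this height (z outside [2, 18]); the cylinder at (16, 11) is not intersected at this z (z outside [6.5, 18]); Combining (union): only the 13×20 cube is present, so the union is just that shape — area = 260.00 mm²; the cube at (12.5, 2.5) is not intersected at this z (z outside [8.5, 20]); Merging all regions: only that combined region is present, so the union is just that shape — area = 260.00 mm². At z = 16.64: the cube is absent (z outside [0, 16]); the cone at (7, 7.5): at t=0.936 of its height the radius interpolates to r₁+(r₂−r₁)t = 2.564, giving a regular 8-gon of that circumradius (area = (8/2)·2.564²·sin(360°/8) = 18.59 mm²); the cube at (1, 8.5) (footprint 19.5×28) is included at this height (area 546.00 mm²); the r=4 cylinder at (16, 11) gives a regular 8-gon of circumradius 4 (constant along its height) (area = (8/2)·4.000²·sin(360°/8) = 45.25 mm²); Merging all regions: the regions partially overlap — summed areas 609.84 mm² minus the doubly-counted overlap 44.62 mm² gives 565.22 mm² — area = 565.22 mm²; the cube at (12.5, 2.5) (footprint 5.5×4) is included at this height (area 22.00 mm²); Combining (union): the 2 present regions are separate (no shared area or edge), so areas and boundary lengths simply add and each stays a separate island — area = 587.22 mm². Checking containment: at z = 16.64 the cross-section extends beyond the z = 0.96 cross-section by about 433.22 mm².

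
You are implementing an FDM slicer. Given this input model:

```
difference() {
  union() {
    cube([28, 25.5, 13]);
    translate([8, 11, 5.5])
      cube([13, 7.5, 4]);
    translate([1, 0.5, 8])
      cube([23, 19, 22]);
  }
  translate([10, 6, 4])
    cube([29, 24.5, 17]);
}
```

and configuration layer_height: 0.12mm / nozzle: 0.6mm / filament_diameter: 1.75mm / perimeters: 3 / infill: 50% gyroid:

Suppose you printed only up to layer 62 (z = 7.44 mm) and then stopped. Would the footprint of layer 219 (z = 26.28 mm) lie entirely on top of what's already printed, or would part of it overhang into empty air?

Compare the two slices. At z = 7.44: the cube (footprint 28×25.5) is included at this height (area 714.00 mm²); the cube at (8, 11) (footprint 13×7.5) is included at this height (area 97.50 mm²); the cube at (1, 0.5) is not intersected at this z (z outside [8, 30]); Taking the union: the 13×7.5 cube at (8, 11) lies entirely inside the 28×25.5 cube, so the union is just the 28×25.5 cube — area = 714.00 mm²; the cube at (10, 6) is present — its section is the full 29×24.5 rectangle (area 710.50 mm²); Taking the first minus the rest: starting from the result so far (714.00 mm²), the 29×24.5 cube at (10, 6) partially overlaps it — only the 351.00 mm² overlap (of its 710.50 mm²) is removed, clipping the outline — area = 363.00 mm². At z = 26.28: the cube is absent (z outside [0, 13]); the cube at (8, 11) is absent (z outside [5.5, 9.5]); the cube at (1, 0.5) is present — its section is the full 23×19 rectangle (area 437.00 mm²); Merging all regions: only the 23×19 cube at (1, 0.5) is present, so the union is just that shape — area = 437.00 mm²; the cube at (10, 6) is absent (z outside [4, 21]); After the difference (first − rest): none of the subtracted shapes is present at this height, so the result so far is unchanged — area = 437.00 mm². Checking containment: at z = 26.28 the cross-section extends beyond the z = 7.44 cross-section by about 189.00 mm².

part overhangs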